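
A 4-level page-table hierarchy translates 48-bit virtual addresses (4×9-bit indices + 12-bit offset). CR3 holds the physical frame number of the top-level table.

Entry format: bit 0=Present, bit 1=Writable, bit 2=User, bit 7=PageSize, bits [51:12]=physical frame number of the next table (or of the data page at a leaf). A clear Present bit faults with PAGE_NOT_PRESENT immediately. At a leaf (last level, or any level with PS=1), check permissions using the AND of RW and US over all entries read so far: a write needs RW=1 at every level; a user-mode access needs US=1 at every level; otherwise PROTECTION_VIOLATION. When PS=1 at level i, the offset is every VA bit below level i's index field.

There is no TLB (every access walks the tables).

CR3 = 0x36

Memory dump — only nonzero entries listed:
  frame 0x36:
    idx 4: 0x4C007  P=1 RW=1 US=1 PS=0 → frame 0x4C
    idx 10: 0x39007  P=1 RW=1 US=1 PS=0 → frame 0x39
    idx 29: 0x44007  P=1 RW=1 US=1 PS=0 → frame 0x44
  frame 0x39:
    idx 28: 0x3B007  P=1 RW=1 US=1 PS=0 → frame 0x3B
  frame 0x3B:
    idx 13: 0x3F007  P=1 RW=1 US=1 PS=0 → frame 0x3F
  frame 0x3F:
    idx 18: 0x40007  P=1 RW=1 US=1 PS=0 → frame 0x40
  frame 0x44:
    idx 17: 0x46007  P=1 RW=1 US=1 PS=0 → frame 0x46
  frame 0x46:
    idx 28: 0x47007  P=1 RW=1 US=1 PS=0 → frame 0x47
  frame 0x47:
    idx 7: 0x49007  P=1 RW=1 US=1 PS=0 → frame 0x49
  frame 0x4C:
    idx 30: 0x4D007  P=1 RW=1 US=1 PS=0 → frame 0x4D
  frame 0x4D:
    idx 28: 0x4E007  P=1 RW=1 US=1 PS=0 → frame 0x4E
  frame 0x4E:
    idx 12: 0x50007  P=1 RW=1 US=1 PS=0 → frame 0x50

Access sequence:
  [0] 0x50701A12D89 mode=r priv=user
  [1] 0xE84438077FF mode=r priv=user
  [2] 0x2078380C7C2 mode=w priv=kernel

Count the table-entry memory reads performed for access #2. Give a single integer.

Trace:
#0 VA=0x50701A12D89 (r,user):
  L0: frame=0x36 idx=10 entry=0x39007 [P=1 RW=1 US=1 PS=0]
  L1: frame=0x39 idx=28 entry=0x3B007 [P=1 RW=1 US=1 PS=0]
  L2: frame=0x3B idx=13 entry=0x3F007 [P=1 RW=1 US=1 PS=0]
  L3: frame=0x3F idx=18 entry=0x40007 [P=1 RW=1 US=1 PS=0]
  ⇒ phys 0x40D89  [4 reads]
#1 VA=0xE84438077FF (r,user):
  L0: frame=0x36 idx=29 entry=0x44007 [P=1 RW=1 US=1 PS=0]
  L1: frame=0x44 idx=17 entry=0x46007 [P=1 RW=1 US=1 PS=0]
  L2: frame=0x46 idx=28 entry=0x47007 [P=1 RW=1 US=1 PS=0]
  L3: frame=0x47 idx=7 entry=0x49007 [P=1 RW=1 US=1 PS=0]
  ⇒ phys 0x497FF  [4 reads]
#2 VA=0x2078380C7C2 (w,kernel):
  L0: frame=0x36 idx=4 entry=0x4C007 [P=1 RW=1 US=1 PS=0]
  L1: frame=0x4C idx=30 entry=0x4D007 [P=1 RW=1 US=1 PS=0]
  L2: frame=0x4D idx=28 entry=0x4E007 [P=1 RW=1 US=1 PS=0]
  L3: frame=0x4E idx=12 entry=0x50007 [P=1 RW=1 US=1 PS=0]
  ⇒ phys 0x507C2  [4 reads]

Entries read for #2: 4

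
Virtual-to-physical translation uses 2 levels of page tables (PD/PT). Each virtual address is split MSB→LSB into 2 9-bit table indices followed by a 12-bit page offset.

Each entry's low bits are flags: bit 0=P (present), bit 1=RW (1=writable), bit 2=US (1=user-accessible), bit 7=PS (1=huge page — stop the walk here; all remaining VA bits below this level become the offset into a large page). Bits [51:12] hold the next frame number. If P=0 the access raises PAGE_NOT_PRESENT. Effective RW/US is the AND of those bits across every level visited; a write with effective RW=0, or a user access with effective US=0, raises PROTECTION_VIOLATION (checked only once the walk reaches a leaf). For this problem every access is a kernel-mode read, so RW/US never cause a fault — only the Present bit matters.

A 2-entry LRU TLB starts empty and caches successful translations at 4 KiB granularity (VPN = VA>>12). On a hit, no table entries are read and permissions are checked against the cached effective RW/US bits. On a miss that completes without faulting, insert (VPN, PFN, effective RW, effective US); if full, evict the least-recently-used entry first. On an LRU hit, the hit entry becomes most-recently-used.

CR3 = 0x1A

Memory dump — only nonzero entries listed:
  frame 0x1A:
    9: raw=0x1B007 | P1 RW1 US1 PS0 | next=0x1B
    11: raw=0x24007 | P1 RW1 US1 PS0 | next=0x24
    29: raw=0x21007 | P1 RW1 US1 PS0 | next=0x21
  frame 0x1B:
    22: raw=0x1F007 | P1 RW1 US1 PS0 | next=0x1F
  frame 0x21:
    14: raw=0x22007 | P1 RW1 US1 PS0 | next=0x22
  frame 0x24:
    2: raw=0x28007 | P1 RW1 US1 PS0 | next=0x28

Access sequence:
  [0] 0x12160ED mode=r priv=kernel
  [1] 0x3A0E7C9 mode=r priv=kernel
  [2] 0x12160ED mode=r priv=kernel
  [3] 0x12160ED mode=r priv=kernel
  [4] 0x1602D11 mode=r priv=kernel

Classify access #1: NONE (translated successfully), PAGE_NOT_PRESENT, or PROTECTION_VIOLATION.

Walk each access:
#0 VA=0x12160ED (r,kernel):
  L0: frame=0x1A idx=9 entry=0x1B007 [P=1 RW=1 US=1 PS=0]
  L1: frame=0x1B idx=22 entry=0x1F007 [P=1 RW=1 US=1 PS=0]
  ✓ 0x1F0ED  — 2 lookups
#1 VA=0x3A0E7C9 (r,kernel):
  L0: frame=0x1A idx=29 entry=0x21007 [P=1 RW=1 US=1 PS=0]
  L1: frame=0x21 idx=14 entry=0x22007 [P=1 RW=1 US=1 PS=0]
  ✓ 0x227C9  — 2 lookups
#2 VA=0x12160ED (r,kernel):
  TLB hit vpn=0x1216 → PA=0x1F0ED
#3 VA=0x12160ED (r,kernel):
  TLB hit vpn=0x1216 → PA=0x1F0ED
#4 VA=0x1602D11 (r,kernel):
  L0: frame=0x1A idx=11 entry=0x24007 [P=1 RW=1 US=1 PS=0]
  L1: frame=0x24 idx=2 entry=0x28007 [P=1 RW=1 US=1 PS=0]
  ✓ 0x28D11  — 2 lookups

Access #1 fault: NONE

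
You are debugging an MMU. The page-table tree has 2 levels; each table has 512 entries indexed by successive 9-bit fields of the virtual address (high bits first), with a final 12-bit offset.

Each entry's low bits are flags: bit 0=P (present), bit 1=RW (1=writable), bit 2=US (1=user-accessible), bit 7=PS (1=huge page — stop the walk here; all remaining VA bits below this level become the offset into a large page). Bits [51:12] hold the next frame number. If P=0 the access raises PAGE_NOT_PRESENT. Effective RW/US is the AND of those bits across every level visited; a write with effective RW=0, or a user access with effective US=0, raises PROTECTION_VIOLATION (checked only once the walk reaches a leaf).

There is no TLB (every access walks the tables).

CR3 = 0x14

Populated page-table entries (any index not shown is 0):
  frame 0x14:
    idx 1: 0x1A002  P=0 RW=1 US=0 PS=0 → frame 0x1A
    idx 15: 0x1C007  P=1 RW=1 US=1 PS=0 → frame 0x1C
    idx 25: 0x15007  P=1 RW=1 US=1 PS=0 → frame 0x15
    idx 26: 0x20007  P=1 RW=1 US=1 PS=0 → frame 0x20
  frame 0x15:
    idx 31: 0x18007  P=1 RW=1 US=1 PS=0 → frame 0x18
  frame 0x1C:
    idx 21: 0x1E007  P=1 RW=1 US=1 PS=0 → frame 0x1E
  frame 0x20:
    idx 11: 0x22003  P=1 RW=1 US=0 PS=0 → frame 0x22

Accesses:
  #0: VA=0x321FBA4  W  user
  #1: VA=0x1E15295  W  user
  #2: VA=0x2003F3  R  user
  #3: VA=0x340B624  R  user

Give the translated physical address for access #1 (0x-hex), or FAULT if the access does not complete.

Walk each access:
#0 VA=0x321FBA4 (w,user):
  [0] read 0x14 idx=25: raw=0x15007 flags P=1 W=1 U=1 S=0
  [1] read 0x15 idx=31: raw=0x18007 flags P=1 W=1 U=1 S=0
  ⇒ phys 0x18BA4  [2 reads]
#1 VA=0x1E15295 (w,user):
  [0] read 0x14 idx=15: raw=0x1C007 flags P=1 W=1 U=1 S=0
  [1] read 0x1C idx=21: raw=0x1E007 flags P=1 W=1 U=1 S=0
  ⇒ phys 0x1E295  [2 reads]
#2 VA=0x2003F3 (r,user):
  [0] read 0x14 idx=1: raw=0x1A002 flags P=0 W=1 U=0 S=0
  ✗ PAGE_NOT_PRESENT  [1 reads]
#3 VA=0x340B624 (r,user):
  [0] read 0x14 idx=26: raw=0x20007 flags P=1 W=1 U=1 S=0
  [1] read 0x20 idx=11: raw=0x22003 flags P=1 W=1 U=0 S=0
  ✗ PROTECTION_VIOLATION  [2 reads]

Access #1 PA: 0x1E295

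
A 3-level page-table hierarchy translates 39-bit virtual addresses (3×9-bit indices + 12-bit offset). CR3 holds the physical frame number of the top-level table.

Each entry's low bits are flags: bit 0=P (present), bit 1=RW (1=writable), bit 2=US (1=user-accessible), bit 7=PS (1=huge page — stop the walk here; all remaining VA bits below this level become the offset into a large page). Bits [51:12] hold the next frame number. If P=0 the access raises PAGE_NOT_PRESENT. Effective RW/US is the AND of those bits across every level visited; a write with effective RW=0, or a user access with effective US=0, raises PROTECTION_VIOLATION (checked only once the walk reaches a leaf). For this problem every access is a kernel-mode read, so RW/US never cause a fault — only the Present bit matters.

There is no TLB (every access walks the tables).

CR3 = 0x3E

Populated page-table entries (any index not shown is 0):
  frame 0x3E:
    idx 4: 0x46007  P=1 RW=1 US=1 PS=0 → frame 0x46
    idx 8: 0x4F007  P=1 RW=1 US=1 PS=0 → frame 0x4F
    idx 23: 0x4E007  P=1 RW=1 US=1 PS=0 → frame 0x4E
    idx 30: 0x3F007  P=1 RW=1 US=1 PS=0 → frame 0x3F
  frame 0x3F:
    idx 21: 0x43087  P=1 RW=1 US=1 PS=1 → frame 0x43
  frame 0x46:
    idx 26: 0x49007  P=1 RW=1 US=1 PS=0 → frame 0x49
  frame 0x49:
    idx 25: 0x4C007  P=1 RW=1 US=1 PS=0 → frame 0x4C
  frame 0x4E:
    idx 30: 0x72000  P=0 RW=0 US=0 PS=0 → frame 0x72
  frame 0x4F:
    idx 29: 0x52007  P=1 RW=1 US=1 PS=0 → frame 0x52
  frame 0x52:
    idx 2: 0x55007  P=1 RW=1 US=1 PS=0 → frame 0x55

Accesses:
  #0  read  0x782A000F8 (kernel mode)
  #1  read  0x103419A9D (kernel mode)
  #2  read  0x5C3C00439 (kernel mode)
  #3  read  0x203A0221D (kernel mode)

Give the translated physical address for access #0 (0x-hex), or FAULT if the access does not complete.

Walk each access:
#0 VA=0x782A000F8 (r,kernel):
  L0 @0x3E[30] → 0x3F007  P=1,RW=1,US=1,PS=0
  L1 @0x3F[21] → 0x43087  P=1,RW=1,US=1,PS=1
  ⇒ phys 0x430F8 (huge @L1)  [2 reads]
#1 VA=0x103419A9D (r,kernel):
  L0 @0x3E[4] → 0x46007  P=1,RW=1,US=1,PS=0
  L1 @0x46[26] → 0x49007  P=1,RW=1,US=1,PS=0
  L2 @0x49[25] → 0x4C007  P=1,RW=1,US=1,PS=0
  ⇒ phys 0x4CA9D  [3 reads]
#2 VA=0x5C3C00439 (r,kernel):
  L0 @0x3E[23] → 0x4E007  P=1,RW=1,US=1,PS=0
  L1 @0x4E[30] → 0x72000  P=0,RW=0,US=0,PS=0
  → PAGE_NOT_PRESENT  (2 entries read)
#3 VA=0x203A0221D (r,kernel):
  L0 @0x3E[8] → 0x4F007  P=1,RW=1,US=1,PS=0
  L1 @0x4F[29] → 0x52007  P=1,RW=1,US=1,PS=0
  L2 @0x52[2] → 0x55007  P=1,RW=1,US=1,PS=0
  ⇒ phys 0x5521D  [3 reads]

Access #0 PA: 0x430F8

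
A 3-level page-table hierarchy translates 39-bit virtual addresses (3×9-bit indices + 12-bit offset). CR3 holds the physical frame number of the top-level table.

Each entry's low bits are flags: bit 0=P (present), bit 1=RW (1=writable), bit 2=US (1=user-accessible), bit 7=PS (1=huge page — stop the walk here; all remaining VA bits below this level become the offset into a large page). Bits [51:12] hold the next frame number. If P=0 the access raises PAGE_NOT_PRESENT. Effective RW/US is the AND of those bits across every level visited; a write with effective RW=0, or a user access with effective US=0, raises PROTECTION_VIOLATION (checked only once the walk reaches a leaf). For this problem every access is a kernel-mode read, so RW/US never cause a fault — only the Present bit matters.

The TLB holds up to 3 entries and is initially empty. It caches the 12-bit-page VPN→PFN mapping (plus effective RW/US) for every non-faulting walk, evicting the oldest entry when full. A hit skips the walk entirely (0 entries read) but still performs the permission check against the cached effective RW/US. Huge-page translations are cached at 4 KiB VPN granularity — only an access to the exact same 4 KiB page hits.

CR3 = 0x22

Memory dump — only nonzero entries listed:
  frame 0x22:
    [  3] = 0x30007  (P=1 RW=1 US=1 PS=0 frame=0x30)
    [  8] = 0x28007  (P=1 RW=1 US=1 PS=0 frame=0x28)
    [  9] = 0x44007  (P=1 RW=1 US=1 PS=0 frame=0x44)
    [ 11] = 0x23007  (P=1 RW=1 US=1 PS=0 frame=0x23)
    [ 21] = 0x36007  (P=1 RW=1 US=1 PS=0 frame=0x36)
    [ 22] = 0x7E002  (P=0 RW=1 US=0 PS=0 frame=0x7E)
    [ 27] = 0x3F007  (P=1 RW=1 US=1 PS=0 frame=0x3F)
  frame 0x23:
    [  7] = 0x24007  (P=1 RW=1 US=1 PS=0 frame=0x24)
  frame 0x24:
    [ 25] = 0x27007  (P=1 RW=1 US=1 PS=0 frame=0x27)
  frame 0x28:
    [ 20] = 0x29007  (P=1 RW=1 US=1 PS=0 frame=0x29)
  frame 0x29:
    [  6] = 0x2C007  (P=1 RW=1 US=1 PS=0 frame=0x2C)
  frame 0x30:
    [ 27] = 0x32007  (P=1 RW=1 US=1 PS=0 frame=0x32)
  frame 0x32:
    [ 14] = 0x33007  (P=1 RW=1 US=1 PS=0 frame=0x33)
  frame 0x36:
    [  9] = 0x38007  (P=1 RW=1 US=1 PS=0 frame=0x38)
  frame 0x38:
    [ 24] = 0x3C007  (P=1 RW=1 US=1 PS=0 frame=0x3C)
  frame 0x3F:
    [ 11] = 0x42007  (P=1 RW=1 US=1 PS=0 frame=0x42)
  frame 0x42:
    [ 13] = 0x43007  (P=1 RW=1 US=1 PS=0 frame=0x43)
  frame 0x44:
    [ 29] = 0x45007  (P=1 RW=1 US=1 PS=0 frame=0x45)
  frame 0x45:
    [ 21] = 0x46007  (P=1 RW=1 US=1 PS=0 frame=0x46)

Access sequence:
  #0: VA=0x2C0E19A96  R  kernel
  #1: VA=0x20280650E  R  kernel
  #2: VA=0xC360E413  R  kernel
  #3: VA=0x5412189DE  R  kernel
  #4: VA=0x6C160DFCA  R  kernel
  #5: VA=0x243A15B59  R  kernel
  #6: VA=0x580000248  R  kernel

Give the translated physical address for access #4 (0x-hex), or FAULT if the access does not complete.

Walk each access:
#0 VA=0x2C0E19A96 (r,kernel):
  L0: frame=0x22 idx=11 entry=0x23007 [P=1 RW=1 US=1 PS=0]
  L1: frame=0x23 idx=7 entry=0x24007 [P=1 RW=1 US=1 PS=0]
  L2: frame=0x24 idx=25 entry=0x27007 [P=1 RW=1 US=1 PS=0]
  → PA=0x27A96  (3 entries read)
#1 VA=0x20280650E (r,kernel):
  L0: frame=0x22 idx=8 entry=0x28007 [P=1 RW=1 US=1 PS=0]
  L1: frame=0x28 idx=20 entry=0x29007 [P=1 RW=1 US=1 PS=0]
  L2: frame=0x29 idx=6 entry=0x2C007 [P=1 RW=1 US=1 PS=0]
  → PA=0x2C50E  (3 entries read)
#2 VA=0xC360E413 (r,kernel):
  L0: frame=0x22 idx=3 entry=0x30007 [P=1 RW=1 US=1 PS=0]
  L1: frame=0x30 idx=27 entry=0x32007 [P=1 RW=1 US=1 PS=0]
  L2: frame=0x32 idx=14 entry=0x33007 [P=1 RW=1 US=1 PS=0]
  → PA=0x33413  (3 entries read)
#3 VA=0x5412189DE (r,kernel):
  L0: frame=0x22 idx=21 entry=0x36007 [P=1 RW=1 US=1 PS=0]
  L1: frame=0x36 idx=9 entry=0x38007 [P=1 RW=1 US=1 PS=0]
  L2: frame=0x38 idx=24 entry=0x3C007 [P=1 RW=1 US=1 PS=0]
  → PA=0x3C9DE  (3 entries read)
#4 VA=0x6C160DFCA (r,kernel):
  L0: frame=0x22 idx=27 entry=0x3F007 [P=1 RW=1 US=1 PS=0]
  L1: frame=0x3F idx=11 entry=0x42007 [P=1 RW=1 US=1 PS=0]
  L2: frame=0x42 idx=13 entry=0x43007 [P=1 RW=1 US=1 PS=0]
  → PA=0x43FCA  (3 entries read)
#5 VA=0x243A15B59 (r,kernel):
  L0: frame=0x22 idx=9 entry=0x44007 [P=1 RW=1 US=1 PS=0]
  L1: frame=0x44 idx=29 entry=0x45007 [P=1 RW=1 US=1 PS=0]
  L2: frame=0x45 idx=21 entry=0x46007 [P=1 RW=1 US=1 PS=0]
  → PA=0x46B59  (3 entries read)
#6 VA=0x580000248 (r,kernel):
  L0: frame=0x22 idx=22 entry=0x7E002 [P=0 RW=1 US=0 PS=0]
  ⇒ fault: PAGE_NOT_PRESENT  — 1 lookups

Access #4 PA: 0x43FCA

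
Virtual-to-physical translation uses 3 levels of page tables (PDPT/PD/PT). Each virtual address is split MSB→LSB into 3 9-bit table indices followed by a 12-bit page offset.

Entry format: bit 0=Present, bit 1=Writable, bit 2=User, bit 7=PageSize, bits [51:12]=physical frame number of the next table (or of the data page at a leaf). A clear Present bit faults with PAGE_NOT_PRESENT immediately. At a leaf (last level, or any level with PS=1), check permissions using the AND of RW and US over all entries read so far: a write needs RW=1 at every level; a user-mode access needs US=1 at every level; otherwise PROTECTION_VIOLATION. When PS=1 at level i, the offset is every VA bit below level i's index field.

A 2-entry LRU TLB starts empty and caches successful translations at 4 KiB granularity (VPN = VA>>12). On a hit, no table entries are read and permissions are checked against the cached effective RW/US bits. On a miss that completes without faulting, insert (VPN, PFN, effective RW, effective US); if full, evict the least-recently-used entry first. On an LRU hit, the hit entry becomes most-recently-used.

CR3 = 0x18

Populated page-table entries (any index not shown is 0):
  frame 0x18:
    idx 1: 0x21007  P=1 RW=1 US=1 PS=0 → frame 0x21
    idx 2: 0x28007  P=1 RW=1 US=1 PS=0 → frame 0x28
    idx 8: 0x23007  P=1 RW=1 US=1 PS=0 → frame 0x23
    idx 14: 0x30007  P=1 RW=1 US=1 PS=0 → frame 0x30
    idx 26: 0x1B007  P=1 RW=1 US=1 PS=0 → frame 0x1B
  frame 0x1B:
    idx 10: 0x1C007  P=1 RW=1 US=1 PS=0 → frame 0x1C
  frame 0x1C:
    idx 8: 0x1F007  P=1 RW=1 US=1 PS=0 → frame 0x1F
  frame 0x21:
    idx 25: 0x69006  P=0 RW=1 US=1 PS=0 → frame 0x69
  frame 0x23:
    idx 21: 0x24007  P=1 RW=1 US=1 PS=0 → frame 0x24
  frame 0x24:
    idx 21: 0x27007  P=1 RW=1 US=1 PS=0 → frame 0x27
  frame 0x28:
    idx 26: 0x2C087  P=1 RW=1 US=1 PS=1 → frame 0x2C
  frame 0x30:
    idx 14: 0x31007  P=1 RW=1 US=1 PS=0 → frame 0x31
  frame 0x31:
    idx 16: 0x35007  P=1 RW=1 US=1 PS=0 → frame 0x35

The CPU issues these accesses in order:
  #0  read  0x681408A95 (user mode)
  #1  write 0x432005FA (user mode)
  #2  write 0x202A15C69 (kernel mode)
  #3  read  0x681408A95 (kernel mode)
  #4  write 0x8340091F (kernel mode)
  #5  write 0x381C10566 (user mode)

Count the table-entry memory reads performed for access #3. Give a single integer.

Walk each access:
#0 VA=0x681408A95 (r,user):
  L0: frame=0x18 idx=26 entry=0x1B007 [P=1 RW=1 US=1 PS=0]
  L1: frame=0x1B idx=10 entry=0x1C007 [P=1 RW=1 US=1 PS=0]
  L2: frame=0x1C idx=8 entry=0x1F007 [P=1 RW=1 US=1 PS=0]
  → PA=0x1FA95  (3 entries read)
#1 VA=0x432005FA (w,user):
  L0: frame=0x18 idx=1 entry=0x21007 [P=1 RW=1 US=1 PS=0]
  L1: frame=0x21 idx=25 entry=0x69006 [P=0 RW=1 US=1 PS=0]
  ✗ PAGE_NOT_PRESENT  [2 reads]
#2 VA=0x202A15C69 (w,kernel):
  L0: frame=0x18 idx=8 entry=0x23007 [P=1 RW=1 US=1 PS=0]
  L1: frame=0x23 idx=21 entry=0x24007 [P=1 RW=1 US=1 PS=0]
  L2: frame=0x24 idx=21 entry=0x27007 [P=1 RW=1 US=1 PS=0]
  → PA=0x27C69  (3 entries read)
#3 VA=0x681408A95 (r,kernel):
  TLB hit vpn=0x681408 → PA=0x1FA95
#4 VA=0x8340091F (w,kernel):
  L0: frame=0x18 idx=2 entry=0x28007 [P=1 RW=1 US=1 PS=0]
  L1: frame=0x28 idx=26 entry=0x2C087 [P=1 RW=1 US=1 PS=1]
  → PA=0x2C91F (huge @L1)  (2 entries read)
#5 VA=0x381C10566 (w,user):
  L0: frame=0x18 idx=14 entry=0x30007 [P=1 RW=1 US=1 PS=0]
  L1: frame=0x30 idx=14 entry=0x31007 [P=1 RW=1 US=1 PS=0]
  L2: frame=0x31 idx=16 entry=0x35007 [P=1 RW=1 US=1 PS=0]
  → PA=0x35566  (3 entries read)

Entries read for #3: 0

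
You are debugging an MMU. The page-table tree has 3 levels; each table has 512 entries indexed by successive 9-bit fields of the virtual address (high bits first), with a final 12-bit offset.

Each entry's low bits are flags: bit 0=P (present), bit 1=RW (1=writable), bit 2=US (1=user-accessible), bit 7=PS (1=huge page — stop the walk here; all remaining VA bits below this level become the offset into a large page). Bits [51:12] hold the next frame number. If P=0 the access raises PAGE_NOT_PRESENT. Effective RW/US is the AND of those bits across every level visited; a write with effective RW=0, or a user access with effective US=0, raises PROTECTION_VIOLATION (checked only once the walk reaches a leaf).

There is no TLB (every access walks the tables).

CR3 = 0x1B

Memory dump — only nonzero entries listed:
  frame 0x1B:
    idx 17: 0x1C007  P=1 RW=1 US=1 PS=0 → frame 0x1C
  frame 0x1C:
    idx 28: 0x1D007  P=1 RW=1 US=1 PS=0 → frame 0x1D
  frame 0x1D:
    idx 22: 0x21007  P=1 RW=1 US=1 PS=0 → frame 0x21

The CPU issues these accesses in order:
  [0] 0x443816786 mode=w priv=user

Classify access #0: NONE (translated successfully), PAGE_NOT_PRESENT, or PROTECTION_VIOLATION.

Per-access translation:
#0 VA=0x443816786 (w,user):
  L0: frame=0x1B idx=17 entry=0x1C007 [P=1 RW=1 US=1 PS=0]
  L1: frame=0x1C idx=28 entry=0x1D007 [P=1 RW=1 US=1 PS=0]
  L2: frame=0x1D idx=22 entry=0x21007 [P=1 RW=1 US=1 PS=0]
  → PA=0x21786  (3 entries read)

Access #0 fault: NONE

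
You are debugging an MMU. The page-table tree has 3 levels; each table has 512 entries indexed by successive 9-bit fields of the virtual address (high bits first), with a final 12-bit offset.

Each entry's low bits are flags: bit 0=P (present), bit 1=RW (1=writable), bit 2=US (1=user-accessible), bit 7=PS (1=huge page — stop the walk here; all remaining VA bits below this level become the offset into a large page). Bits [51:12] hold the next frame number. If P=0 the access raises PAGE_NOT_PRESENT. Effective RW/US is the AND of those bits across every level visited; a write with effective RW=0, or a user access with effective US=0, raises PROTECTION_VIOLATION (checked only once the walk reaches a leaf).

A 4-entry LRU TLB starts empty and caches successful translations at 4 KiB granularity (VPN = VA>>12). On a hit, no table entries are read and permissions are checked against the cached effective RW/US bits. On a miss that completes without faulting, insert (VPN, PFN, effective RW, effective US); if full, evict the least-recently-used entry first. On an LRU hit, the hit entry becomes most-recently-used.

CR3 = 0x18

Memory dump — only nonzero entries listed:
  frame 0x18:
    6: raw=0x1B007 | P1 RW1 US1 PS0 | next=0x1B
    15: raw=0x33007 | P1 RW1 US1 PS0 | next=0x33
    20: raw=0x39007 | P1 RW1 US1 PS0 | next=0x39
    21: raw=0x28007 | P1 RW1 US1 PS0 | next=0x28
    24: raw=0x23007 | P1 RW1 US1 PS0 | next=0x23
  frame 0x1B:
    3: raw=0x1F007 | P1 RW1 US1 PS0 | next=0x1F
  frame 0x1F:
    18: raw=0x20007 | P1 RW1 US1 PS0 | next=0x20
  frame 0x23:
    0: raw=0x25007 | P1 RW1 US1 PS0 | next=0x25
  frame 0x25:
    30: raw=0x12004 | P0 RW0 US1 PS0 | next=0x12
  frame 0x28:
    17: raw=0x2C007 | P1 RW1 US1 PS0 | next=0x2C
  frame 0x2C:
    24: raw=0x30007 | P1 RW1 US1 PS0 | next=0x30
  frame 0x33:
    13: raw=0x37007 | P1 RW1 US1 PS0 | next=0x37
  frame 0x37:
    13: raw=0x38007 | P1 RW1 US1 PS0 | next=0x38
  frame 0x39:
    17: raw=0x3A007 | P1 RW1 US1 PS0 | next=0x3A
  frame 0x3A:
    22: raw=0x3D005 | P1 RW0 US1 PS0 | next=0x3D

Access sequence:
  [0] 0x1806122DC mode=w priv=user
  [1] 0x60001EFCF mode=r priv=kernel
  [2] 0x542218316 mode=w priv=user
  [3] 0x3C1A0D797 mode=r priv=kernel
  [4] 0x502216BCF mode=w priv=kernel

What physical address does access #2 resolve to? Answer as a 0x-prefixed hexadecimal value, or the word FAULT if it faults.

Per-access translation:
#0 VA=0x1806122DC (w,user):
  [0] read 0x18 idx=6: raw=0x1B007 flags P=1 W=1 U=1 S=0
  [1] read 0x1B idx=3: raw=0x1F007 flags P=1 W=1 U=1 S=0
  [2] read 0x1F idx=18: raw=0x20007 flags P=1 W=1 U=1 S=0
  ✓ 0x202DC  — 3 lookups
#1 VA=0x60001EFCF (r,kernel):
  [0] read 0x18 idx=24: raw=0x23007 flags P=1 W=1 U=1 S=0
  [1] read 0x23 idx=0: raw=0x25007 flags P=1 W=1 U=1 S=0
  [2] read 0x25 idx=30: raw=0x12004 flags P=0 W=0 U=1 S=0
  ✗ PAGE_NOT_PRESENT  [3 reads]
#2 VA=0x542218316 (w,user):
  [0] read 0x18 idx=21: raw=0x28007 flags P=1 W=1 U=1 S=0
  [1] read 0x28 idx=17: raw=0x2C007 flags P=1 W=1 U=1 S=0
  [2] read 0x2C idx=24: raw=0x30007 flags P=1 W=1 U=1 S=0
  ✓ 0x30316  — 3 lookups
#3 VA=0x3C1A0D797 (r,kernel):
  [0] read 0x18 idx=15: raw=0x33007 flags P=1 W=1 U=1 S=0
  [1] read 0x33 idx=13: raw=0x37007 flags P=1 W=1 U=1 S=0
  [2] read 0x37 idx=13: raw=0x38007 flags P=1 W=1 U=1 S=0
  ✓ 0x38797  — 3 lookups
#4 VA=0x502216BCF (w,kernel):
  [0] read 0x18 idx=20: raw=0x39007 flags P=1 W=1 U=1 S=0
  [1] read 0x39 idx=17: raw=0x3A007 flags P=1 W=1 U=1 S=0
  [2] read 0x3A idx=22: raw=0x3D005 flags P=1 W=0 U=1 S=0
  ✗ PROTECTION_VIOLATION  [3 reads]

Access #2 PA: 0x30316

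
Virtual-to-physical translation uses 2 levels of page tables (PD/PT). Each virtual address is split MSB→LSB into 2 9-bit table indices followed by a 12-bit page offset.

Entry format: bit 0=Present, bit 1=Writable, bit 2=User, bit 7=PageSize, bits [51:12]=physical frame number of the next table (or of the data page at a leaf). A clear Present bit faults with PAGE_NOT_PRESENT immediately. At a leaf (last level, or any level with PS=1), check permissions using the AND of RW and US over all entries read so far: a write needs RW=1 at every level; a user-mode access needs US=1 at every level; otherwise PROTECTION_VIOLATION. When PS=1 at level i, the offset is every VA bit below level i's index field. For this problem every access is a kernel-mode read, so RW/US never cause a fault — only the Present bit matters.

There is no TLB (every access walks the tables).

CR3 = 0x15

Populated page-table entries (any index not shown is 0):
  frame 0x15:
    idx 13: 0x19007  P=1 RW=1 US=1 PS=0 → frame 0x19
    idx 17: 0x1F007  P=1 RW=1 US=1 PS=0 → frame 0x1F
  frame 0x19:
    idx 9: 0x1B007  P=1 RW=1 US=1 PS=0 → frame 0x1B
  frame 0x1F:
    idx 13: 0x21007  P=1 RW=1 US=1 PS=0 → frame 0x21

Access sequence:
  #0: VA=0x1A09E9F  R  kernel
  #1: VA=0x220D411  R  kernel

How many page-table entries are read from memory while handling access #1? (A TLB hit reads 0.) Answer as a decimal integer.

Trace:
#0 VA=0x1A09E9F (r,kernel):
  [0] read 0x15 idx=13: raw=0x19007 flags P=1 W=1 U=1 S=0
  [1] read 0x19 idx=9: raw=0x1B007 flags P=1 W=1 U=1 S=0
  ✓ 0x1BE9F  — 2 lookups
#1 VA=0x220D411 (r,kernel):
  [0] read 0x15 idx=17: raw=0x1F007 flags P=1 W=1 U=1 S=0
  [1] read 0x1F idx=13: raw=0x21007 flags P=1 W=1 U=1 S=0
  ✓ 0x21411  — 2 lookups

Entries read for #1: 2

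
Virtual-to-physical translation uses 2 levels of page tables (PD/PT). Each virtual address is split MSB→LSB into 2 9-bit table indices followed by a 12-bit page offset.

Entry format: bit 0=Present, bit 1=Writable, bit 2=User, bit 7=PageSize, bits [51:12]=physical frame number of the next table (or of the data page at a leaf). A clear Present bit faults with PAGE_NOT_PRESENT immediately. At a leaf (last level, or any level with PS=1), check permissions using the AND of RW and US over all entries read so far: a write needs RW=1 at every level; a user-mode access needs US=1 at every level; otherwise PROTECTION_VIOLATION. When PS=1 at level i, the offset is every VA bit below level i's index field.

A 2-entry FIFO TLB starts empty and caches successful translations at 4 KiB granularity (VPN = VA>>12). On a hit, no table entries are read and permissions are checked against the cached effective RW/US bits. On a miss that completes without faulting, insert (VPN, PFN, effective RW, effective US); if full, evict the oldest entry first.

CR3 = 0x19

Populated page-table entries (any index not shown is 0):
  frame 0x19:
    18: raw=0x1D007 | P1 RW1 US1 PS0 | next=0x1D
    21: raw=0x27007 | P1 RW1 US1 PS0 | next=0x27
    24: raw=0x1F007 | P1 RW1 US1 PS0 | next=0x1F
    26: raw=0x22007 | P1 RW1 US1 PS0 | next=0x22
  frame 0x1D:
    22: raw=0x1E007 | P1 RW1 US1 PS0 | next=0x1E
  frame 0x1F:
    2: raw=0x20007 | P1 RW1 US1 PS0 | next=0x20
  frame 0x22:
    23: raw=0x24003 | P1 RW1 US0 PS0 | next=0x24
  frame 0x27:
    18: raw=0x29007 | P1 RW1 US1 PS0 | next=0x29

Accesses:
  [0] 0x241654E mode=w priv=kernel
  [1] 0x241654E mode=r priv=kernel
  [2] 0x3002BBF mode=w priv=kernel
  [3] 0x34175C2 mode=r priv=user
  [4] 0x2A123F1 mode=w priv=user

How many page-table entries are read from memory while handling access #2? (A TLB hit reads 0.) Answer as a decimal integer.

Per-access translation:
#0 VA=0x241654E (w,kernel):
  L0 @0x19[18] → 0x1D007  P=1,RW=1,US=1,PS=0
  L1 @0x1D[22] → 0x1E007  P=1,RW=1,US=1,PS=0
  → PA=0x1E54E  (2 entries read)
#1 VA=0x241654E (r,kernel):
  TLB hit vpn=0x2416 → PA=0x1E54E
#2 VA=0x3002BBF (w,kernel):
  L0 @0x19[24] → 0x1F007  P=1,RW=1,US=1,PS=0
  L1 @0x1F[2] → 0x20007  P=1,RW=1,US=1,PS=0
  → PA=0x20BBF  (2 entries read)
#3 VA=0x34175C2 (r,user):
  L0 @0x19[26] → 0x22007  P=1,RW=1,US=1,PS=0
  L1 @0x22[23] → 0x24003  P=1,RW=1,US=0,PS=0
  → PROTECTION_VIOLATION  (2 entries read)
#4 VA=0x2A123F1 (w,user):
  L0 @0x19[21] → 0x27007  P=1,RW=1,US=1,PS=0
  L1 @0x27[18] → 0x29007  P=1,RW=1,US=1,PS=0
  → PA=0x293F1  (2 entries read)

Entries read for #2: 2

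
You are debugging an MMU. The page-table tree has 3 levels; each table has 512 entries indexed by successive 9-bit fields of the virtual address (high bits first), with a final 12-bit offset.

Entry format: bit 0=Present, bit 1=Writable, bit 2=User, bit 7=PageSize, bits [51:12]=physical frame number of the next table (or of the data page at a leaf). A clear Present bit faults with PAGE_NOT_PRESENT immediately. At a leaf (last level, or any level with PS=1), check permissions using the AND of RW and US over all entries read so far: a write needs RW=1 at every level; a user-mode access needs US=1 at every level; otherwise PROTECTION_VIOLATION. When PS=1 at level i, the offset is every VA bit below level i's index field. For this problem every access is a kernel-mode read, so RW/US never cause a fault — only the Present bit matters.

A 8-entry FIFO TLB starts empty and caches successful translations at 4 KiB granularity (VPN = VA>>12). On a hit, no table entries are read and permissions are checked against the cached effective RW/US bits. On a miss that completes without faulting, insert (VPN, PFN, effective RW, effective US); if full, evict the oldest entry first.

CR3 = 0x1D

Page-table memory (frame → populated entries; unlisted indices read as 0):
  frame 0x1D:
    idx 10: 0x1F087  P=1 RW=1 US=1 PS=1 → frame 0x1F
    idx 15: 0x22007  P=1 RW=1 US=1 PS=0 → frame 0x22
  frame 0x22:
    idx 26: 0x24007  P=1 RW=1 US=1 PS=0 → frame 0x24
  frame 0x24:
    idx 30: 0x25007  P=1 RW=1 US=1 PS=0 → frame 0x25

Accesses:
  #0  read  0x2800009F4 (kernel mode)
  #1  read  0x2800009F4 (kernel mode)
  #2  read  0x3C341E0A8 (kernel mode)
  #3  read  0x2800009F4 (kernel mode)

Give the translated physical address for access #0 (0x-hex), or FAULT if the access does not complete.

Walk each access:
#0 VA=0x2800009F4 (r,kernel):
  [0] read 0x1D idx=10: raw=0x1F087 flags P=1 W=1 U=1 S=1
  ✓ 0x1F9F4 (huge @L0)  — 1 lookups
#1 VA=0x2800009F4 (r,kernel):
  TLB hit vpn=0x280000 → PA=0x1F9F4
#2 VA=0x3C341E0A8 (r,kernel):
  [0] read 0x1D idx=15: raw=0x22007 flags P=1 W=1 U=1 S=0
  [1] read 0x22 idx=26: raw=0x24007 flags P=1 W=1 U=1 S=0
  [2] read 0x24 idx=30: raw=0x25007 flags P=1 W=1 U=1 S=0
  ✓ 0x250A8  — 3 lookups
#3 VA=0x2800009F4 (r,kernel):
  TLB hit vpn=0x280000 → PA=0x1F9F4

Access #0 PA: 0x1F9F4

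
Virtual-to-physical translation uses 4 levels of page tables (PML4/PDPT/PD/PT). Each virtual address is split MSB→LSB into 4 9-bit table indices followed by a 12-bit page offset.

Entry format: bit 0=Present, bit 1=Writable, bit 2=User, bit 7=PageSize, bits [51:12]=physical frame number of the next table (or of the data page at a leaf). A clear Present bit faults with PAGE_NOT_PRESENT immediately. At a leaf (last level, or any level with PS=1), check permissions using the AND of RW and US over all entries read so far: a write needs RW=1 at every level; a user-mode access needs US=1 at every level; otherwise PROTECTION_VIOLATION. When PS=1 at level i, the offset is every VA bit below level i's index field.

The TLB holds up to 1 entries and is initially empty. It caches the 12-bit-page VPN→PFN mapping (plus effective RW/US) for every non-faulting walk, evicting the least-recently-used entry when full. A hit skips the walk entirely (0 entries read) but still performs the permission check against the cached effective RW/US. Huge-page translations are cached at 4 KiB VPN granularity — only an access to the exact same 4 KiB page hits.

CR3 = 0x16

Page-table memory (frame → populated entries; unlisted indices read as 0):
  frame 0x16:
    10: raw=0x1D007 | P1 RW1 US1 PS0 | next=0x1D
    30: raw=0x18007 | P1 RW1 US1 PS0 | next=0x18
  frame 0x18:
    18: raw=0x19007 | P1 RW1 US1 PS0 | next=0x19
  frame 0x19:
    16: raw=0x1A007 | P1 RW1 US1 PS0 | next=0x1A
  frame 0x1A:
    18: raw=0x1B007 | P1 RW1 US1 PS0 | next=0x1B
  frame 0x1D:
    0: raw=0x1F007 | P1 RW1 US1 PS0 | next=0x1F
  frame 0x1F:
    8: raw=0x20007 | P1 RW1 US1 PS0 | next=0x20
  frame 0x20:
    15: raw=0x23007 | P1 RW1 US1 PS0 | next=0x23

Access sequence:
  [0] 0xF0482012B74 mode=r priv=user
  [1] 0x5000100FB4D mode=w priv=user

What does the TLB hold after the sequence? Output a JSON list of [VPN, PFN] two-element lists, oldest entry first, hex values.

Trace:
#0 VA=0xF0482012B74 (r,user):
  [0] read 0x16 idx=30: raw=0x18007 flags P=1 W=1 U=1 S=0
  [1] read 0x18 idx=18: raw=0x19007 flags P=1 W=1 U=1 S=0
  [2] read 0x19 idx=16: raw=0x1A007 flags P=1 W=1 U=1 S=0
  [3] read 0x1A idx=18: raw=0x1B007 flags P=1 W=1 U=1 S=0
  ⇒ phys 0x1BB74  [4 reads]
#1 VA=0x5000100FB4D (w,user):
  [0] read 0x16 idx=10: raw=0x1D007 flags P=1 W=1 U=1 S=0
  [1] read 0x1D idx=0: raw=0x1F007 flags P=1 W=1 U=1 S=0
  [2] read 0x1F idx=8: raw=0x20007 flags P=1 W=1 U=1 S=0
  [3] read 0x20 idx=15: raw=0x23007 flags P=1 W=1 U=1 S=0
  ⇒ phys 0x23B4D  [4 reads]

TLB: [["0x5000100F", "0x23"]]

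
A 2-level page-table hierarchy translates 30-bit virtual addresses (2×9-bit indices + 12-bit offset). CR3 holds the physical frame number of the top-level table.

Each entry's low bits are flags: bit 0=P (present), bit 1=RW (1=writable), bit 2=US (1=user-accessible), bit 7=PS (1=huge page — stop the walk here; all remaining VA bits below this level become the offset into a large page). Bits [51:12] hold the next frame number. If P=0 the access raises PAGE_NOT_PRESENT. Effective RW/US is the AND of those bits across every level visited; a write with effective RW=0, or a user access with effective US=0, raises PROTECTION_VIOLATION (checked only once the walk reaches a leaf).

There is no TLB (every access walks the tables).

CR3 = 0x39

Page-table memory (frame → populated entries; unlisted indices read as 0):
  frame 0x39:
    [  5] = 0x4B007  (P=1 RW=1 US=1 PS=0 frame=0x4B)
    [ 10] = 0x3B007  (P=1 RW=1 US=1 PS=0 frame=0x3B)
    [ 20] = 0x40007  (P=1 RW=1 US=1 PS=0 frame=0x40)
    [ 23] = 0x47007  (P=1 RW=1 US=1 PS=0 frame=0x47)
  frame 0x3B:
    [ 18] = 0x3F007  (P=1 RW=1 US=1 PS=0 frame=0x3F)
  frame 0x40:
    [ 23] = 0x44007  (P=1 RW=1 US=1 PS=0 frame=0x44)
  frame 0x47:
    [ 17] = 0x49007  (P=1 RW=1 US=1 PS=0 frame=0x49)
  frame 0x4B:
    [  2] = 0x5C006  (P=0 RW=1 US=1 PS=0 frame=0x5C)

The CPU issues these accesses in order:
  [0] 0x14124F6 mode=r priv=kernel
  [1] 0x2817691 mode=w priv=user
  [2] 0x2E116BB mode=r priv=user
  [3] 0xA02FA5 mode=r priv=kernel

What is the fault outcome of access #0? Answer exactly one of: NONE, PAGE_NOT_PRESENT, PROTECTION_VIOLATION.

Trace:
#0 VA=0x14124F6 (r,kernel):
  lvl0: tbl 0x39, slot 10 ⇒ 0x3B007 (P1/RW1/US1/PS0)
  lvl1: tbl 0x3B, slot 18 ⇒ 0x3F007 (P1/RW1/US1/PS0)
  → PA=0x3F4F6  (2 entries read)
#1 VA=0x2817691 (w,user):
  lvl0: tbl 0x39, slot 20 ⇒ 0x40007 (P1/RW1/US1/PS0)
  lvl1: tbl 0x40, slot 23 ⇒ 0x44007 (P1/RW1/US1/PS0)
  → PA=0x44691  (2 entries read)
#2 VA=0x2E116BB (r,user):
  lvl0: tbl 0x39, slot 23 ⇒ 0x47007 (P1/RW1/US1/PS0)
  lvl1: tbl 0x47, slot 17 ⇒ 0x49007 (P1/RW1/US1/PS0)
  → PA=0x496BB  (2 entries read)
#3 VA=0xA02FA5 (r,kernel):
  lvl0: tbl 0x39, slot 5 ⇒ 0x4B007 (P1/RW1/US1/PS0)
  lvl1: tbl 0x4B, slot 2 ⇒ 0x5C006 (P0/RW1/US1/PS0)
  ⇒ fault: PAGE_NOT_PRESENT  — 2 lookups

Access #0 fault: NONE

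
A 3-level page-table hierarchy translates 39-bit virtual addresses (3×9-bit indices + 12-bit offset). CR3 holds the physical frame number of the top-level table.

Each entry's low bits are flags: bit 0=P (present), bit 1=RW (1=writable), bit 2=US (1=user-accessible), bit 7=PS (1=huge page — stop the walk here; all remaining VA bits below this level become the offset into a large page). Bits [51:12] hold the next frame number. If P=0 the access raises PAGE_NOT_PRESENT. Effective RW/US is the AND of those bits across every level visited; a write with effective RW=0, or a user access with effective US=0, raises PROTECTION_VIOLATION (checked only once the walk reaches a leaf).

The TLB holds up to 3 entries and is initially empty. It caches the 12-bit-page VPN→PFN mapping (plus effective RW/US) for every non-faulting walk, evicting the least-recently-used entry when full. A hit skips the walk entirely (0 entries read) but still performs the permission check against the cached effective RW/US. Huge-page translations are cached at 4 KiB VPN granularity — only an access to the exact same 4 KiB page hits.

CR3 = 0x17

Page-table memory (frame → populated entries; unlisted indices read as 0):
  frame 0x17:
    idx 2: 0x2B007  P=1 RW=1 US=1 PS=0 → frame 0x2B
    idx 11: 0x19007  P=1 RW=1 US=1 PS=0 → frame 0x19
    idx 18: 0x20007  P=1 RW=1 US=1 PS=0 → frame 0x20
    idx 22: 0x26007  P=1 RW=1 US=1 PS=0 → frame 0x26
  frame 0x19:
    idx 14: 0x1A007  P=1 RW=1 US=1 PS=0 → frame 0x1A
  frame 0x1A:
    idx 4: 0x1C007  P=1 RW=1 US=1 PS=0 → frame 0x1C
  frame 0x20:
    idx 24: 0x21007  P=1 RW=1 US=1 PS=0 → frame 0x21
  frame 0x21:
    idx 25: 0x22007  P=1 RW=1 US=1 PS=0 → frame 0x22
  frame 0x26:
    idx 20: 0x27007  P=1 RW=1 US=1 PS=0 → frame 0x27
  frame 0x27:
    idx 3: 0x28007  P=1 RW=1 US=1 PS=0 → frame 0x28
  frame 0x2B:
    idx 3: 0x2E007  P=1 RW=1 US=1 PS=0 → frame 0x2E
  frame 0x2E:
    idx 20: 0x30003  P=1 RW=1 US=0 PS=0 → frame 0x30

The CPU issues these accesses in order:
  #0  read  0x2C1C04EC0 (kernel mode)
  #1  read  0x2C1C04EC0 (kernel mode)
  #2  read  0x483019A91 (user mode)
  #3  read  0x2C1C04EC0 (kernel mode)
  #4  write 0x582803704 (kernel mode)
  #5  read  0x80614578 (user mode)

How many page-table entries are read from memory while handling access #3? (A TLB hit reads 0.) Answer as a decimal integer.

Per-access translation:
#0 VA=0x2C1C04EC0 (r,kernel):
  [0] read 0x17 idx=11: raw=0x19007 flags P=1 W=1 U=1 S=0
  [1] read 0x19 idx=14: raw=0x1A007 flags P=1 W=1 U=1 S=0
  [2] read 0x1A idx=4: raw=0x1C007 flags P=1 W=1 U=1 S=0
  ⇒ phys 0x1CEC0  [3 reads]
#1 VA=0x2C1C04EC0 (r,kernel):
  TLB hit vpn=0x2C1C04 → PA=0x1CEC0
#2 VA=0x483019A91 (r,user):
  [0] read 0x17 idx=18: raw=0x20007 flags P=1 W=1 U=1 S=0
  [1] read 0x20 idx=24: raw=0x21007 flags P=1 W=1 U=1 S=0
  [2] read 0x21 idx=25: raw=0x22007 flags P=1 W=1 U=1 S=0
  ⇒ phys 0x22A91  [3 reads]
#3 VA=0x2C1C04EC0 (r,kernel):
  TLB hit vpn=0x2C1C04 → PA=0x1CEC0
#4 VA=0x582803704 (w,kernel):
  [0] read 0x17 idx=22: raw=0x26007 flags P=1 W=1 U=1 S=0
  [1] read 0x26 idx=20: raw=0x27007 flags P=1 W=1 U=1 S=0
  [2] read 0x27 idx=3: raw=0x28007 flags P=1 W=1 U=1 S=0
  ⇒ phys 0x28704  [3 reads]
#5 VA=0x80614578 (r,user):
  [0] read 0x17 idx=2: raw=0x2B007 flags P=1 W=1 U=1 S=0
  [1] read 0x2B idx=3: raw=0x2E007 flags P=1 W=1 U=1 S=0
  [2] read 0x2E idx=20: raw=0x30003 flags P=1 W=1 U=0 S=0
  → PROTECTION_VIOLATION  (3 entries read)

Entries read for #3: 0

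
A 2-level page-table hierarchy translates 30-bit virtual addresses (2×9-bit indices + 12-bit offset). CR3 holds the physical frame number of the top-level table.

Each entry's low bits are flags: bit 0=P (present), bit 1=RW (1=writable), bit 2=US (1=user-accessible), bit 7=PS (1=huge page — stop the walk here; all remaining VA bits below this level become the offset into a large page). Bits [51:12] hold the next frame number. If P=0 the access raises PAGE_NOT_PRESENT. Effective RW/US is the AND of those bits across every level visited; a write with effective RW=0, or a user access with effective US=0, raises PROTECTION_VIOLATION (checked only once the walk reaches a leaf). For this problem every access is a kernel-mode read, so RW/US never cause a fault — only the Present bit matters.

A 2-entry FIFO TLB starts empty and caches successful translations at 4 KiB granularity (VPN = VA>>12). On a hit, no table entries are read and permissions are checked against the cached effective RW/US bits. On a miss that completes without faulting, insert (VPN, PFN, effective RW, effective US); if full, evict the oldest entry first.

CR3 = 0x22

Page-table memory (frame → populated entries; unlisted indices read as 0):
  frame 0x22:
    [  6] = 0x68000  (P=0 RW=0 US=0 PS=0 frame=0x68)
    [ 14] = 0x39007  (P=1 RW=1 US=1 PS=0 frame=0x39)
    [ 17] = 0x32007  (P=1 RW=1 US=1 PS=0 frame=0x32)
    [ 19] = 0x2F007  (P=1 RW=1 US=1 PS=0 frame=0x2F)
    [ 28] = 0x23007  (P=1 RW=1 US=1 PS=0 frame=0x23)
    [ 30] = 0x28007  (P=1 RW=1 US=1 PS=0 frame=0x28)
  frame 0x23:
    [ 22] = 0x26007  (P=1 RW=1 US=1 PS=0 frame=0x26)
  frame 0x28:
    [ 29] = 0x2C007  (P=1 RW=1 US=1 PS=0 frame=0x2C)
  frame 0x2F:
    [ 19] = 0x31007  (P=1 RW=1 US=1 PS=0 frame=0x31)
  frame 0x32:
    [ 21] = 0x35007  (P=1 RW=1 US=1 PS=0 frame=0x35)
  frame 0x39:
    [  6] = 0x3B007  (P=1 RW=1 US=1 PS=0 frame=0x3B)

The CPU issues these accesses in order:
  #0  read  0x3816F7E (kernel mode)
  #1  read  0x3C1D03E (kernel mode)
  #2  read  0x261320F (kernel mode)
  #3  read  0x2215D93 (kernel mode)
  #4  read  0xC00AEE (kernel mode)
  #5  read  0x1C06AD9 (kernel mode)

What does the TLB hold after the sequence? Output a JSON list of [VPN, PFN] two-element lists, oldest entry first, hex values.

Walk each access:
#0 VA=0x3816F7E (r,kernel):
  lvl0: tbl 0x22, slot 28 ⇒ 0x23007 (P1/RW1/US1/PS0)
  lvl1: tbl 0x23, slot 22 ⇒ 0x26007 (P1/RW1/US1/PS0)
  ✓ 0x26F7E  — 2 lookups
#1 VA=0x3C1D03E (r,kernel):
  lvl0: tbl 0x22, slot 30 ⇒ 0x28007 (P1/RW1/US1/PS0)
  lvl1: tbl 0x28, slot 29 ⇒ 0x2C007 (P1/RW1/US1/PS0)
  ✓ 0x2C03E  — 2 lookups
#2 VA=0x261320F (r,kernel):
  lvl0: tbl 0x22, slot 19 ⇒ 0x2F007 (P1/RW1/US1/PS0)
  lvl1: tbl 0x2F, slot 19 ⇒ 0x31007 (P1/RW1/US1/PS0)
  ✓ 0x3120F  — 2 lookups
#3 VA=0x2215D93 (r,kernel):
  lvl0: tbl 0x22, slot 17 ⇒ 0x32007 (P1/RW1/US1/PS0)
  lvl1: tbl 0x32, slot 21 ⇒ 0x35007 (P1/RW1/US1/PS0)
  ✓ 0x35D93  — 2 lookups
#4 VA=0xC00AEE (r,kernel):
  lvl0: tbl 0x22, slot 6 ⇒ 0x68000 (P0/RW0/US0/PS0)
  → PAGE_NOT_PRESENT  (1 entries read)
#5 VA=0x1C06AD9 (r,kernel):
  lvl0: tbl 0x22, slot 14 ⇒ 0x39007 (P1/RW1/US1/PS0)
  lvl1: tbl 0x39, slot 6 ⇒ 0x3B007 (P1/RW1/US1/PS0)
  ✓ 0x3BAD9  — 2 lookups

TLB: [["0x2215", "0x35"], ["0x1C06", "0x3B"]]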